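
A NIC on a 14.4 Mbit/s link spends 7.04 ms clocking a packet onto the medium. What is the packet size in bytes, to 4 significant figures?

L = R × t_tx = 14400000 b/s × 0.00704 s = 101376 bits.
In bytes: 101376 / 8 = 12670 bytes.

12670 bytes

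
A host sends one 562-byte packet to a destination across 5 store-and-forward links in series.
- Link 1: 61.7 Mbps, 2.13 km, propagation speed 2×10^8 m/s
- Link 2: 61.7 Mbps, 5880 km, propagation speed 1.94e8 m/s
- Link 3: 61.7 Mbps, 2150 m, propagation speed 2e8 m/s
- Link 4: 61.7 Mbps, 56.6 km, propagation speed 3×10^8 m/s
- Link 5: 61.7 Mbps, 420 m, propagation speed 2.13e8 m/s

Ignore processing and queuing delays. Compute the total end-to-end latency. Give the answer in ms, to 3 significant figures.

L = 562 × 8 = 4496 bits.
Transmission delay per hop = L/R = 4496/61700000 = 0.0728687 ms; 5 hops → 0.364344 ms.
Propagation delays (d/s per hop): 0.01065, 30.3093, 0.01075, 0.188667, 0.00197183 ms; sum = 30.5213 ms.
End-to-end = 30.9 ms.

30.9 ms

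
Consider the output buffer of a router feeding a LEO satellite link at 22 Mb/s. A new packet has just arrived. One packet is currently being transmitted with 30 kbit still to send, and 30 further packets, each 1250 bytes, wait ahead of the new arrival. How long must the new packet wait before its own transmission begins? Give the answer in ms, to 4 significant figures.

15.00 ms

Each queued packet: L/R = 10000/22000000 = 0.454545 ms.
30 queued → 13.6364 ms.
Plus remaining 30000 bits of current packet: 1.36364 ms.
Queuing delay = 15.00 ms.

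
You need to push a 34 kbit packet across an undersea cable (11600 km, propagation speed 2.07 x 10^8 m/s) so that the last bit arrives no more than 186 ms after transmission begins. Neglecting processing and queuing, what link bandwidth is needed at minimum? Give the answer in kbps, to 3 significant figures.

262 kbps

Propagation delay = 11600000 / 2.07e+08 = 56.0386 ms.
Transmission budget = 186 − 56.0386 = 129.961 ms.
R ≥ L / t_tx = 34000 bits / 0.129961 s = 262 kbps.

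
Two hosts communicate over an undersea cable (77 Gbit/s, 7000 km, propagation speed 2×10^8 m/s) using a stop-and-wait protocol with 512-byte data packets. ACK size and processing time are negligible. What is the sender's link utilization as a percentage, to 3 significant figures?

t_tx = L/R = 4096/77000000000 = 5.31948e-08 s.
t_prop = 7000000/200000000 = 0.035 s; RTT = 0.07 s.
Cycle = t_tx + RTT = 0.0700001 s.
Utilization = t_tx / cycle = 5.31948e-08/0.0700001 = 0.0000760 %.

0.0000760 %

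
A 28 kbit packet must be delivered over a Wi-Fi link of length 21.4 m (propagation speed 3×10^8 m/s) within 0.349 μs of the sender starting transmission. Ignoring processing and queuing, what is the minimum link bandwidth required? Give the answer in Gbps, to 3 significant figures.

101 Gbps

Propagation delay = 21.4 / 300000000 = 0.0713333 μs.
Transmission budget = 0.349 − 0.0713333 = 0.277667 μs.
R ≥ L / t_tx = 28000 bits / 2.77667e-07 s = 101 Gbps.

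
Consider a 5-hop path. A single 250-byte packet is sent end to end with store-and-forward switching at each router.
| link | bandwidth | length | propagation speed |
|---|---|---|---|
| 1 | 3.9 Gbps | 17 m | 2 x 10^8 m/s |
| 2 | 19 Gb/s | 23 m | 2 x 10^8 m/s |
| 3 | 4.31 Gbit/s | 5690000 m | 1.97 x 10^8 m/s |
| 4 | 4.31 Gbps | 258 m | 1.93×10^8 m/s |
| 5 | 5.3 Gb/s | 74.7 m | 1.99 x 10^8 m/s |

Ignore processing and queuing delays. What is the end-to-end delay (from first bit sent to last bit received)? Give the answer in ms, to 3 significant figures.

28.9 ms

L = 250 × 8 = 2000 bits.
Transmission delays (L/R per hop): 0.000512821, 0.000105263, 0.000464037, 0.000464037, 0.000377358 ms; sum = 0.00192352 ms.
Propagation delays (d/s per hop): 8.5e-05, 0.000115, 28.8832, 0.00133679, 0.000375377 ms; sum = 28.8852 ms.
End-to-end = 28.9 ms.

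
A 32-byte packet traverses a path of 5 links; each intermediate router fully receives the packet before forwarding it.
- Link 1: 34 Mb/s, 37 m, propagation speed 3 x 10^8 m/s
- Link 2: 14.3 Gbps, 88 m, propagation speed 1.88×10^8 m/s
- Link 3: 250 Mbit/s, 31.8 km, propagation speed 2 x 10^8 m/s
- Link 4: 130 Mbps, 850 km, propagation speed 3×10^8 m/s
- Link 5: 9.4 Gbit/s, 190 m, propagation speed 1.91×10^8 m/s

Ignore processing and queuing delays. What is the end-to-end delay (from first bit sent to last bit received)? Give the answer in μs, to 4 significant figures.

3004 μs

L = 32 × 8 = 256 bits.
Transmission delays (L/R per hop): 7.52941, 0.0179021, 1.024, 1.96923, 0.027234 μs; sum = 10.5678 μs.
Propagation delays (d/s per hop): 0.123333, 0.468085, 159, 2833.33, 0.994764 μs; sum = 2993.92 μs.
End-to-end = 3004 μs.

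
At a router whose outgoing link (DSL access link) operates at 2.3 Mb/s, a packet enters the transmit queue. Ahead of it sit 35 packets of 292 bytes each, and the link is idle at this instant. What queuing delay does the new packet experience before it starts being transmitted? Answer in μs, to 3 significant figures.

35500 μs

Each queued packet: L/R = 2336/2300000 = 1015.65 μs.
35 queued → 35547.8 μs.
Queuing delay = 35500 μs.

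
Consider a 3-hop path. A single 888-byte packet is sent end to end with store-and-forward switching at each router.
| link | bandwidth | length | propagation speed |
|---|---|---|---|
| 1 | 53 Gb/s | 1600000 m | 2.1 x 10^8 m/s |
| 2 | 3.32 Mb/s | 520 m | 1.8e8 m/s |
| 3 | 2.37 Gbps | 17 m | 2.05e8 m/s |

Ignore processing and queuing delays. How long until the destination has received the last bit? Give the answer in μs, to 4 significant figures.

9765 μs

L = 888 × 8 = 7104 bits.
Transmission delays (L/R per hop): 0.134038, 2139.76, 2.99747 μs; sum = 2142.89 μs.
Propagation delays (d/s per hop): 7619.05, 2.88889, 0.0829268 μs; sum = 7622.02 μs.
End-to-end = 9765 μs.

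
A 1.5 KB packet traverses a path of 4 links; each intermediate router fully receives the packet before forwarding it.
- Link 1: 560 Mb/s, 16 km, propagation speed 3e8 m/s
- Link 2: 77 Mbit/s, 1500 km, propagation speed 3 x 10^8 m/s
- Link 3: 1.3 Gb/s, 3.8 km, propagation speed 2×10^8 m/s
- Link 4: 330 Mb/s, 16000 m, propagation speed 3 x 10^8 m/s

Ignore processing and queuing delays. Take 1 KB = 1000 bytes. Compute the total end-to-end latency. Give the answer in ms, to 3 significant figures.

5.35 ms

L = 12000 bits.
Transmission delays (L/R per hop): 0.0214286, 0.155844, 0.00923077, 0.0363636 ms; sum = 0.222867 ms.
Propagation delays (d/s per hop): 0.0533333, 5, 0.019, 0.0533333 ms; sum = 5.12567 ms.
End-to-end = 5.35 ms.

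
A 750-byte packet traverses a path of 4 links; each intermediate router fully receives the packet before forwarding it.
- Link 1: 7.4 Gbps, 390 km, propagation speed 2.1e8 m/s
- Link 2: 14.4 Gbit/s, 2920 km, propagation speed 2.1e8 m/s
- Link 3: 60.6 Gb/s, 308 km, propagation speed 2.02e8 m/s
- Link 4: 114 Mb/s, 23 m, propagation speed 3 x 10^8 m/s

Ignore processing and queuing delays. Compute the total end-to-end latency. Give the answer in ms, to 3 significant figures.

17.3 ms

L = 750 × 8 = 6000 bits.
Transmission delays (L/R per hop): 0.000810811, 0.000416667, 9.90099e-05, 0.0526316 ms; sum = 0.0539581 ms.
Propagation delays (d/s per hop): 1.85714, 13.9048, 1.52475, 7.66667e-05 ms; sum = 17.2867 ms.
End-to-end = 17.3 ms.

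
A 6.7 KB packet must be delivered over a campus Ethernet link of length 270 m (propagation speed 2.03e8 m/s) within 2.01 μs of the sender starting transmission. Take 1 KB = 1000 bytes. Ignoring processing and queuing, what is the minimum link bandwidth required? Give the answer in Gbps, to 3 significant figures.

78.8 Gbps

L = 53600 bits.
Propagation delay = 270 / 2.03e+08 = 1.33005 μs.
Transmission budget = 2.01 − 1.33005 = 0.679951 μs.
R ≥ L / t_tx = 53600 bits / 6.79951e-07 s = 78.8 Gbps.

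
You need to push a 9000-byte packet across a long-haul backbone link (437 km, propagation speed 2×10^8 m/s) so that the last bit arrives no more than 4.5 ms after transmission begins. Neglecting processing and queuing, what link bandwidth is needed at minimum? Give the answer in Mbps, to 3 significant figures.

31.1 Mbps

L = 72000 bits.
Propagation delay = 437000 / 200000000 = 2.185 ms.
Transmission budget = 4.5 − 2.185 = 2.315 ms.
R ≥ L / t_tx = 72000 bits / 0.002315 s = 31.1 Mbps.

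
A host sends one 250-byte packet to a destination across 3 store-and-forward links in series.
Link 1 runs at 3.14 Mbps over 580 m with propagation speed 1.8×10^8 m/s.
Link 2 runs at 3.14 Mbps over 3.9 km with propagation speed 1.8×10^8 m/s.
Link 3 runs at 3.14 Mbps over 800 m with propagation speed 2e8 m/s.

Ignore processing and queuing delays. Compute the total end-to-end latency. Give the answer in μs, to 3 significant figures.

1940 μs

L = 250 × 8 = 2000 bits.
Transmission delay per hop = L/R = 2000/3140000 = 636.943 μs; 3 hops → 1910.83 μs.
Propagation delays (d/s per hop): 3.22222, 21.6667, 4 μs; sum = 28.8889 μs.
End-to-end = 1940 μs.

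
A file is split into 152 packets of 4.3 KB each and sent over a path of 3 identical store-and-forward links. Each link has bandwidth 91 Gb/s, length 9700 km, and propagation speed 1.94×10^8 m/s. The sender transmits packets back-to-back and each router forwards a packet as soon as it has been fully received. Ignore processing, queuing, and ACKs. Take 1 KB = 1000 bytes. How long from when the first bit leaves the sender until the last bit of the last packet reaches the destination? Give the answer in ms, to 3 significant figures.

150 ms

Per-hop transmission t_tx = L/R = 34400/91000000000 = 0.000378022 ms.
Per-hop propagation t_prop = 9700000/194000000 = 50 ms.
Pipeline fill: first packet needs 3·t_tx to clear all hops; remaining 151 packets each add one t_tx.
Total = (3+152-1)·t_tx + 3·t_prop = 154·0.000378022 + 3·50 = 150 ms.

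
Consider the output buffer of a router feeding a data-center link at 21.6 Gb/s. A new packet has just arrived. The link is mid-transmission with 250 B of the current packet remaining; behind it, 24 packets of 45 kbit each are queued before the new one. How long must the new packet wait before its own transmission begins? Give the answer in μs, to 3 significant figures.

Each queued packet: L/R = 45000/21600000000 = 2.08333 μs.
24 queued → 50 μs.
Plus remaining 2000 bits of current packet: 0.0925926 μs.
Queuing delay = 50.1 μs.

50.1 μs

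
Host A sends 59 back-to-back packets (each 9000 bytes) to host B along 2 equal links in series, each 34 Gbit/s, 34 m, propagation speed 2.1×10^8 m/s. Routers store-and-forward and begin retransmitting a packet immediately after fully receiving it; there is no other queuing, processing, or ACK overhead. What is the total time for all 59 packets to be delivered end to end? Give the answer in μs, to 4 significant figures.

Per-hop transmission t_tx = L/R = 72000/34000000000 = 2.11765 μs.
Per-hop propagation t_prop = 34/210000000 = 0.161905 μs.
Pipeline fill: first packet needs 2·t_tx to clear all hops; remaining 58 packets each add one t_tx.
Total = (2+59-1)·t_tx + 2·t_prop = 60·2.11765 + 2·0.161905 = 127.4 μs.

127.4 μs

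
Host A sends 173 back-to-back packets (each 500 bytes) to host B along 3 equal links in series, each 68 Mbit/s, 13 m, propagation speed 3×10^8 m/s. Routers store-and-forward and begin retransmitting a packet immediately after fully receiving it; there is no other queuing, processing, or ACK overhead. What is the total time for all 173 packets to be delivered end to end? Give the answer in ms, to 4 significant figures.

10.29 ms

Per-hop transmission t_tx = L/R = 4000/68000000 = 0.0588235 ms.
Per-hop propagation t_prop = 13/300000000 = 4.33333e-05 ms.
Pipeline fill: first packet needs 3·t_tx to clear all hops; remaining 172 packets each add one t_tx.
Total = (3+173-1)·t_tx + 3·t_prop = 175·0.0588235 + 3·4.33333e-05 = 10.29 ms.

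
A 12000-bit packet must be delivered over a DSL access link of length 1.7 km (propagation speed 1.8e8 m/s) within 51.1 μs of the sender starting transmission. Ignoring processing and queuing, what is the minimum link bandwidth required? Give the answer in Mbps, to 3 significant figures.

Propagation delay = 1700 / 180000000 = 9.44444 μs.
Transmission budget = 51.1 − 9.44444 = 41.6556 μs.
R ≥ L / t_tx = 12000 bits / 4.16556e-05 s = 288 Mbps.

288 Mbps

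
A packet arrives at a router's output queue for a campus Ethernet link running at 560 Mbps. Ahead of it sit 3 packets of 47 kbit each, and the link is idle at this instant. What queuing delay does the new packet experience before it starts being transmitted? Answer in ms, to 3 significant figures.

0.252 ms

Each queued packet: L/R = 47000/560000000 = 0.0839286 ms.
3 queued → 0.251786 ms.
Queuing delay = 0.252 ms.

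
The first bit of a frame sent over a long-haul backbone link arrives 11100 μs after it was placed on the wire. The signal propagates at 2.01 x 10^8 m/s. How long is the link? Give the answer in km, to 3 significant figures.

2230 km

d = s × t_prop = 2.01e+08 × 0.0111 = 2230 km.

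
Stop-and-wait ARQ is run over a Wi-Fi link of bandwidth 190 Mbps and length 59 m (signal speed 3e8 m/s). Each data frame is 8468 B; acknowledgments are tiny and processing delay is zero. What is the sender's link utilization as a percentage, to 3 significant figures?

99.9 %

t_tx = L/R = 67744/190000000 = 0.000356547 s.
t_prop = 59/300000000 = 1.96667e-07 s; RTT = 3.93333e-07 s.
Cycle = t_tx + RTT = 0.000356941 s.
Utilization = t_tx / cycle = 0.000356547/0.000356941 = 99.9 %.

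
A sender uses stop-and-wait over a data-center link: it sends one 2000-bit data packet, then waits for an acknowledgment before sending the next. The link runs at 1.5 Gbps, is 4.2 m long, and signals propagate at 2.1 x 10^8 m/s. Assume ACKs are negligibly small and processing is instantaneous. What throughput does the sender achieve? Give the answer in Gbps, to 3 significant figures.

1.46 Gbps

t_tx = L/R = 2000/1500000000 = 1.33333e-06 s.
t_prop = 4.2/210000000 = 2e-08 s; RTT = 4e-08 s.
Cycle = t_tx + RTT = 1.37333e-06 s.
Throughput = L / cycle = 2000 / 1.37333e-06 = 1.46 Gbps.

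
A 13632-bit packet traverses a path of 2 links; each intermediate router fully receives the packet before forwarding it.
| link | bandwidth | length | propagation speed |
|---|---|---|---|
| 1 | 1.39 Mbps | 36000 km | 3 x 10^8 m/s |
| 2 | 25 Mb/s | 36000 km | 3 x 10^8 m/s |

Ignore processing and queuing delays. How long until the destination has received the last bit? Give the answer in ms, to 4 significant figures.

250.4 ms

Transmission delays (L/R per hop): 9.80719, 0.54528 ms; sum = 10.3525 ms.
Propagation delays (d/s per hop): 120, 120 ms; sum = 240 ms.
End-to-end = 250.4 ms.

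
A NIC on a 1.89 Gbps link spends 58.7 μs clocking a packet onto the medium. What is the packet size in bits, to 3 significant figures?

L = R × t_tx = 1890000000 b/s × 5.87e-05 s = 110943 bits.

111000 bits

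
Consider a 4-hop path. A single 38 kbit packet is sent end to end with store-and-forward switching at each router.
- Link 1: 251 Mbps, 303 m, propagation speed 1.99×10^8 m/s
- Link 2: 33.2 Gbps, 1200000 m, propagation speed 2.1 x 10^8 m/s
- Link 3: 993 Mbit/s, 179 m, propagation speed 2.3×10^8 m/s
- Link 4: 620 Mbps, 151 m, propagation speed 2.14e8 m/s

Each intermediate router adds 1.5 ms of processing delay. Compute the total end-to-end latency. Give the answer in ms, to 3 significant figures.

L = 38000 bits.
Transmission delays (L/R per hop): 0.151394, 0.00114458, 0.0382679, 0.0612903 ms; sum = 0.252097 ms.
Propagation delays (d/s per hop): 0.00152261, 5.71429, 0.000778261, 0.000705607 ms; sum = 5.71729 ms.
Processing at 3 router(s): 3 × 1.5 ms = 4.5 ms.
End-to-end = 10.5 ms.

10.5 ms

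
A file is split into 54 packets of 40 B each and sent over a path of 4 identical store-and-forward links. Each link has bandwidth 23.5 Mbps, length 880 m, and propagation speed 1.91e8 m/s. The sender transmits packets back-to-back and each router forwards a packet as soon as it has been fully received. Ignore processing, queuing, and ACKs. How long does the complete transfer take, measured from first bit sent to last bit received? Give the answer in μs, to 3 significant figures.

795 μs

Per-hop transmission t_tx = L/R = 320/23500000 = 13.617 μs.
Per-hop propagation t_prop = 880/191000000 = 4.60733 μs.
Pipeline fill: first packet needs 4·t_tx to clear all hops; remaining 53 packets each add one t_tx.
Total = (4+54-1)·t_tx + 4·t_prop = 57·13.617 + 4·4.60733 = 795 μs.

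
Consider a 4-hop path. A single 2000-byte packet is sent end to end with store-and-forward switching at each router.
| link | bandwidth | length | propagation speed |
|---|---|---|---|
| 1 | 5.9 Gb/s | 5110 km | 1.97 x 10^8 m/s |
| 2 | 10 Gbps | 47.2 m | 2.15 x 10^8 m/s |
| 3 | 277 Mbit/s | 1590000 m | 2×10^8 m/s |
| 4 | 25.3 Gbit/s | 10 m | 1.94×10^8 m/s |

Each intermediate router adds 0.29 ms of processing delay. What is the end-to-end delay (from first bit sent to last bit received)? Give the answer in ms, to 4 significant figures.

34.82 ms

L = 2000 × 8 = 16000 bits.
Transmission delays (L/R per hop): 0.00271186, 0.0016, 0.0577617, 0.000632411 ms; sum = 0.062706 ms.
Propagation delays (d/s per hop): 25.9391, 0.000219535, 7.95, 5.15464e-05 ms; sum = 33.8894 ms.
Processing at 3 router(s): 3 × 0.29 ms = 0.87 ms.
End-to-end = 34.82 ms.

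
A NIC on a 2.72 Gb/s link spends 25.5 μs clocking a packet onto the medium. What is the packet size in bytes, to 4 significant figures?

8670 bytes

L = R × t_tx = 2720000000 b/s × 2.55e-05 s = 69360 bits.
In bytes: 69360 / 8 = 8670 bytes.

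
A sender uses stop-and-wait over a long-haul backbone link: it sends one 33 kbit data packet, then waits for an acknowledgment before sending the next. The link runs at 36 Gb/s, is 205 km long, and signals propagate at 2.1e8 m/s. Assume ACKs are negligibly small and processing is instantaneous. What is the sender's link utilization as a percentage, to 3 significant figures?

0.0469 %

t_tx = L/R = 33000/36000000000 = 9.16667e-07 s.
t_prop = 205000/210000000 = 0.00097619 s; RTT = 0.00195238 s.
Cycle = t_tx + RTT = 0.0019533 s.
Utilization = t_tx / cycle = 9.16667e-07/0.0019533 = 0.0469 %.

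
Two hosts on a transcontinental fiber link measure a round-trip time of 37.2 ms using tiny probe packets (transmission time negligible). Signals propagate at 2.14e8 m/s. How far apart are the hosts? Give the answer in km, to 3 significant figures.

One-way propagation = RTT/2 = 18.6 ms.
d = s × t = 214000000 × 0.0186 = 3980 km.

3980 km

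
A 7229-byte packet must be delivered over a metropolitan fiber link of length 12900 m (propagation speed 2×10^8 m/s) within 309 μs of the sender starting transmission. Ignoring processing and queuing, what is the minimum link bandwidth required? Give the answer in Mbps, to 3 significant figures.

L = 57832 bits.
Propagation delay = 12900 / 200000000 = 64.5 μs.
Transmission budget = 309 − 64.5 = 244.5 μs.
R ≥ L / t_tx = 57832 bits / 0.0002445 s = 237 Mbps.

237 Mbps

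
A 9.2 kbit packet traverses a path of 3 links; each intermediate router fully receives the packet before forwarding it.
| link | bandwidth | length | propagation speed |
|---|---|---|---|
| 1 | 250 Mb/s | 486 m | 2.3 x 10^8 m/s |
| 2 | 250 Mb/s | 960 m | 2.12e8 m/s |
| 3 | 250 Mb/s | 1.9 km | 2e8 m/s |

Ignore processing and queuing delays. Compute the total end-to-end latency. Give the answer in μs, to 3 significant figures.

127 μs

L = 9200 bits.
Transmission delay per hop = L/R = 9200/250000000 = 36.8 μs; 3 hops → 110.4 μs.
Propagation delays (d/s per hop): 2.11304, 4.5283, 9.5 μs; sum = 16.1413 μs.
End-to-end = 127 μs.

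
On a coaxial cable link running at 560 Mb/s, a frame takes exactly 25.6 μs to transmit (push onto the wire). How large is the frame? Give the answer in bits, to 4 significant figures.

14340 bits

L = R × t_tx = 560000000 b/s × 2.56e-05 s = 14336 bits.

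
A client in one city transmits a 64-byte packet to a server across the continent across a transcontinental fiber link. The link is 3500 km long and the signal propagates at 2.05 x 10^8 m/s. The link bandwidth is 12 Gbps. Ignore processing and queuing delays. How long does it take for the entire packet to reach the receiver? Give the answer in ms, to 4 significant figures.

17.07 ms

L = 64 × 8 = 512 bits.
Transmission delay = L/R = 512 / 12000000000 = 4.26667e-05 ms.
Propagation delay = d/s = 3500000 m / 2.05e+08 m/s = 17.0732 ms.
Total = 17.07 ms.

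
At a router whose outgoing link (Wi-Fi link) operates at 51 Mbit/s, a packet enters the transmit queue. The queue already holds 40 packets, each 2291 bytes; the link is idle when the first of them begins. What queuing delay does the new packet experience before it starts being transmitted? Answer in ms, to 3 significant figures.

Each queued packet: L/R = 18328/51000000 = 0.359373 ms.
40 queued → 14.3749 ms.
Queuing delay = 14.4 ms.

14.4 ms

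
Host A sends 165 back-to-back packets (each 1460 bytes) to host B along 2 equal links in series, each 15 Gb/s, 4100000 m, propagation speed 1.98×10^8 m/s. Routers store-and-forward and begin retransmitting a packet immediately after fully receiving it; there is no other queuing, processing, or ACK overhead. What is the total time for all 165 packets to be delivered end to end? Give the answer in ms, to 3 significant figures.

41.5 ms

Per-hop transmission t_tx = L/R = 11680/15000000000 = 0.000778667 ms.
Per-hop propagation t_prop = 4100000/198000000 = 20.7071 ms.
Pipeline fill: first packet needs 2·t_tx to clear all hops; remaining 164 packets each add one t_tx.
Total = (2+165-1)·t_tx + 2·t_prop = 166·0.000778667 + 2·20.7071 = 41.5 ms.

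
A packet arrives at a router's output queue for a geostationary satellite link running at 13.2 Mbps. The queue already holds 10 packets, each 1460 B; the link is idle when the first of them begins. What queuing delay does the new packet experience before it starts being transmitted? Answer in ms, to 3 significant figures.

Each queued packet: L/R = 11680/13200000 = 0.884848 ms.
10 queued → 8.84848 ms.
Queuing delay = 8.85 ms.

8.85 ms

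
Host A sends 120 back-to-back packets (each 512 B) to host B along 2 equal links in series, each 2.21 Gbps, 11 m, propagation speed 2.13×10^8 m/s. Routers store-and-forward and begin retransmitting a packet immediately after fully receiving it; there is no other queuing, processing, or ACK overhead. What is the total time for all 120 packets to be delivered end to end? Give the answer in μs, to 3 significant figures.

224 μs

Per-hop transmission t_tx = L/R = 4096/2210000000 = 1.85339 μs.
Per-hop propagation t_prop = 11/213000000 = 0.0516432 μs.
Pipeline fill: first packet needs 2·t_tx to clear all hops; remaining 119 packets each add one t_tx.
Total = (2+120-1)·t_tx + 2·t_prop = 121·1.85339 + 2·0.0516432 = 224 μs.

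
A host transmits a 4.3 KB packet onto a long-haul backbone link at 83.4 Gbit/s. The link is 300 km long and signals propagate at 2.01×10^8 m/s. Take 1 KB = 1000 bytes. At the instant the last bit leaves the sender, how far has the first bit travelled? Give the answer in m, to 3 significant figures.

82.9 m

t_tx = L/R = 34400/83400000000 = 4.1247e-07 s.
Distance = s × t_tx = 2.01e+08 × 4.1247e-07 = 82.9 m.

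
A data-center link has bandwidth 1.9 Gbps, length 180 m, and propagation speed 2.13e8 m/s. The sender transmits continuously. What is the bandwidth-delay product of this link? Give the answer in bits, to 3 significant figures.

Propagation delay = 180 / 213000000 = 8.4507e-07 s.
BDP = R × t_prop = 1900000000 × 8.4507e-07 = 1605.63 bits.

1610 bits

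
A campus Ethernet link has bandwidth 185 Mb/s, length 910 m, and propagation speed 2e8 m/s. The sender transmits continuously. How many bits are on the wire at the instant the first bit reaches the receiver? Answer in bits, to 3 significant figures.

Propagation delay = 910 / 200000000 = 4.55e-06 s.
BDP = R × t_prop = 185000000 × 4.55e-06 = 841.75 bits.

842 bits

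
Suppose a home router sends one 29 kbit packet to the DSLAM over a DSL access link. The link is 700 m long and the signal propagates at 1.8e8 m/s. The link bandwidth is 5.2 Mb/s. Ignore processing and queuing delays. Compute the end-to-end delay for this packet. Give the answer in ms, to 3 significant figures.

L = 29000 bits.
Transmission delay = L/R = 29000 / 5200000 = 5.57692 ms.
Propagation delay = d/s = 700 m / 180000000 m/s = 0.00388889 ms.
Total = 5.58 ms.

5.58 ms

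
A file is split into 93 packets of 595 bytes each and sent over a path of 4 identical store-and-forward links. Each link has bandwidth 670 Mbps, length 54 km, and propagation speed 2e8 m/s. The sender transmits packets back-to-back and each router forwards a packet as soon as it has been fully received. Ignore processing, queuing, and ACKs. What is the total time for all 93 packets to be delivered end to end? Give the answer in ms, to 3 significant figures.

Per-hop transmission t_tx = L/R = 4760/670000000 = 0.00710448 ms.
Per-hop propagation t_prop = 54000/200000000 = 0.27 ms.
Pipeline fill: first packet needs 4·t_tx to clear all hops; remaining 92 packets each add one t_tx.
Total = (4+93-1)·t_tx + 4·t_prop = 96·0.00710448 + 4·0.27 = 1.76 ms.

1.76 ms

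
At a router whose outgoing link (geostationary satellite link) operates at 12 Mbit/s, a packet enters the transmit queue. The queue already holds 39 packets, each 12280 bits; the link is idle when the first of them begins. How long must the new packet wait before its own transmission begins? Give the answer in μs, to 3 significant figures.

Each queued packet: L/R = 12280/12000000 = 1023.33 μs.
39 queued → 39910 μs.
Queuing delay = 39900 μs.

39900 μs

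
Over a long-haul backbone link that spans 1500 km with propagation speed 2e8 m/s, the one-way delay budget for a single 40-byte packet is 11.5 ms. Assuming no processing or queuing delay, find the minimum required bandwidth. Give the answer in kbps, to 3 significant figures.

L = 320 bits.
Propagation delay = 1500000 / 200000000 = 7.5 ms.
Transmission budget = 11.5 − 7.5 = 4 ms.
R ≥ L / t_tx = 320 bits / 0.004 s = 80.0 kbps.

80.0 kbps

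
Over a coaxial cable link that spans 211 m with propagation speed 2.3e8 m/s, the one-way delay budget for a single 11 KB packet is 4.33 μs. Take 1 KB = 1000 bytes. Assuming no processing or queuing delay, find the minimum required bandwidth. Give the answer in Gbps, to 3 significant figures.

L = 88000 bits.
Propagation delay = 211 / 2.3e+08 = 0.917391 μs.
Transmission budget = 4.33 − 0.917391 = 3.41261 μs.
R ≥ L / t_tx = 88000 bits / 3.41261e-06 s = 25.8 Gbps.

25.8 Gbps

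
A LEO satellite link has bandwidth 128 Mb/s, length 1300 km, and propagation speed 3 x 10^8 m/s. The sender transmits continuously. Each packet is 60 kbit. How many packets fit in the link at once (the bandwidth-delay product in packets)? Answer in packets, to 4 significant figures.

9.244 packets

Propagation delay = 1300000 / 300000000 = 0.00433333 s.
BDP = R × t_prop = 128000000 × 0.00433333 = 554667 bits.
In packets of 60000 bits: 9.244 packets.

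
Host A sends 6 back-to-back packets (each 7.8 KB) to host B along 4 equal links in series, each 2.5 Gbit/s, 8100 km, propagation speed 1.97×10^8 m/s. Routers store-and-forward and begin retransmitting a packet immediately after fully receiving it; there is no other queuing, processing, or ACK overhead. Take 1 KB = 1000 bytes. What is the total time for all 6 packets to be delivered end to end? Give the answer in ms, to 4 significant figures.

164.7 ms

Per-hop transmission t_tx = L/R = 62400/2500000000 = 0.02496 ms.
Per-hop propagation t_prop = 8100000/197000000 = 41.1168 ms.
Pipeline fill: first packet needs 4·t_tx to clear all hops; remaining 5 packets each add one t_tx.
Total = (4+6-1)·t_tx + 4·t_prop = 9·0.02496 + 4·41.1168 = 164.7 ms.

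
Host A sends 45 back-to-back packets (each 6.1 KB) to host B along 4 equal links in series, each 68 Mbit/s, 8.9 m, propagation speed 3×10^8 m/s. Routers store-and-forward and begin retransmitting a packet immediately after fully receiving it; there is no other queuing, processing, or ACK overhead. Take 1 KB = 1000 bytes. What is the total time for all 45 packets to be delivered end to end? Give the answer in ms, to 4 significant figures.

34.45 ms

Per-hop transmission t_tx = L/R = 48800/68000000 = 0.717647 ms.
Per-hop propagation t_prop = 8.9/300000000 = 2.96667e-05 ms.
Pipeline fill: first packet needs 4·t_tx to clear all hops; remaining 44 packets each add one t_tx.
Total = (4+45-1)·t_tx + 4·t_prop = 48·0.717647 + 4·2.96667e-05 = 34.45 ms.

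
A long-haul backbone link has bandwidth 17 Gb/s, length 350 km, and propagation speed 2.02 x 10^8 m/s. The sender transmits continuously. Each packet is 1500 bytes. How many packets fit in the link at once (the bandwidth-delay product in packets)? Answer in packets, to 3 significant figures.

Propagation delay = 350000 / 202000000 = 0.00173267 s.
BDP = R × t_prop = 17000000000 × 0.00173267 = 29455400 bits.
In packets of 12000 bits: 2450 packets.

2450 packets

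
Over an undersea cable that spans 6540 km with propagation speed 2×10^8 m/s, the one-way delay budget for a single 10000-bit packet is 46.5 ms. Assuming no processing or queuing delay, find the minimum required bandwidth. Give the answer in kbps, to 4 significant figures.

Propagation delay = 6540000 / 200000000 = 32.7 ms.
Transmission budget = 46.5 − 32.7 = 13.8 ms.
R ≥ L / t_tx = 10000 bits / 0.0138 s = 724.6 kbps.

724.6 kbps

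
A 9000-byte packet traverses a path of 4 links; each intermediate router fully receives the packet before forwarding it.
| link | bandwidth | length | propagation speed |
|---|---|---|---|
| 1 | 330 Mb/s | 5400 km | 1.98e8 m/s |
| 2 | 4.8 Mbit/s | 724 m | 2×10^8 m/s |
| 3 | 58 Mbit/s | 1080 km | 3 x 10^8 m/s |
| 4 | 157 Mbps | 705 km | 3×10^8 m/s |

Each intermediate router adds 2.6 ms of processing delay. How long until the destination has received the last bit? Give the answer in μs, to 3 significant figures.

L = 9000 × 8 = 72000 bits.
Transmission delays (L/R per hop): 218.182, 15000, 1241.38, 458.599 μs; sum = 16918.2 μs.
Propagation delays (d/s per hop): 27272.7, 3.62, 3600, 2350 μs; sum = 33226.3 μs.
Processing at 3 router(s): 3 × 2.6 ms = 7800 μs.
End-to-end = 57900 μs.

57900 μs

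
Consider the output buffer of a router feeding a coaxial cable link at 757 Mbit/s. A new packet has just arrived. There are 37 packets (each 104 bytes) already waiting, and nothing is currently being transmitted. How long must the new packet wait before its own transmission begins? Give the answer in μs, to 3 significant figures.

40.7 μs

Each queued packet: L/R = 832/757000000 = 1.09908 μs.
37 queued → 40.6658 μs.
Queuing delay = 40.7 μs.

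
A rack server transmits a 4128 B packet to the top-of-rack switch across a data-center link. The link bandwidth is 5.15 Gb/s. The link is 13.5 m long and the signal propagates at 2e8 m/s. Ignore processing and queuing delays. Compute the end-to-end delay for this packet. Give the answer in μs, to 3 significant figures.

6.48 μs

L = 4128 × 8 = 33024 bits.
Transmission delay = L/R = 33024 / 5150000000 = 6.41243 μs.
Propagation delay = d/s = 13.5 m / 200000000 m/s = 0.0675 μs.
Total = 6.48 μs.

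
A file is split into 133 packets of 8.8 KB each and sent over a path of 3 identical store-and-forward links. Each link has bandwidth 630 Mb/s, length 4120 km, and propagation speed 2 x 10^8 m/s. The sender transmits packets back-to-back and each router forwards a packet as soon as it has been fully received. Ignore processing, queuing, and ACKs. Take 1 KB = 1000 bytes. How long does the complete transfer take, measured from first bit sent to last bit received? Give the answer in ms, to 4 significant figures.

Per-hop transmission t_tx = L/R = 70400/630000000 = 0.111746 ms.
Per-hop propagation t_prop = 4120000/200000000 = 20.6 ms.
Pipeline fill: first packet needs 3·t_tx to clear all hops; remaining 132 packets each add one t_tx.
Total = (3+133-1)·t_tx + 3·t_prop = 135·0.111746 + 3·20.6 = 76.89 ms.

76.89 ms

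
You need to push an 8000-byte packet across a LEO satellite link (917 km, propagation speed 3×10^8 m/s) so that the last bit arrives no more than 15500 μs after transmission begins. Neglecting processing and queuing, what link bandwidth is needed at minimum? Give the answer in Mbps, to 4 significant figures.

5.143 Mbps

L = 64000 bits.
Propagation delay = 917000 / 300000000 = 3056.67 μs.
Transmission budget = 15500 − 3056.67 = 12443.3 μs.
R ≥ L / t_tx = 64000 bits / 0.0124433 s = 5.143 Mbps.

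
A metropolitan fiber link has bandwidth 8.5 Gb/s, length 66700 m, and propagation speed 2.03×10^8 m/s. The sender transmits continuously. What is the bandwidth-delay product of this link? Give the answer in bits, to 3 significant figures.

2790000 bits

Propagation delay = 66700 / 2.03e+08 = 0.000328571 s.
BDP = R × t_prop = 8500000000 × 0.000328571 = 2792860 bits.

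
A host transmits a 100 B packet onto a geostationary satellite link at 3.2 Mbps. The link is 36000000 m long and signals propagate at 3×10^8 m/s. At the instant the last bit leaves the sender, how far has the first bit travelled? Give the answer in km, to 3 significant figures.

75.0 km

t_tx = L/R = 800/3200000 = 0.00025 s.
Distance = s × t_tx = 300000000 × 0.00025 = 75.0 km.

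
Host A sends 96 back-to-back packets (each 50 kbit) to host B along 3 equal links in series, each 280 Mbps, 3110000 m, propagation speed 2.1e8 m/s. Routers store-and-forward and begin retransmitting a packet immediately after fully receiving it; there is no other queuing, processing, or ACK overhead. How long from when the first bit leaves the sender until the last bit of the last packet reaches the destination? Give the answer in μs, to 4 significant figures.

Per-hop transmission t_tx = L/R = 50000/280000000 = 178.571 μs.
Per-hop propagation t_prop = 3110000/210000000 = 14809.5 μs.
Pipeline fill: first packet needs 3·t_tx to clear all hops; remaining 95 packets each add one t_tx.
Total = (3+96-1)·t_tx + 3·t_prop = 98·178.571 + 3·14809.5 = 61930 μs.

61930 μs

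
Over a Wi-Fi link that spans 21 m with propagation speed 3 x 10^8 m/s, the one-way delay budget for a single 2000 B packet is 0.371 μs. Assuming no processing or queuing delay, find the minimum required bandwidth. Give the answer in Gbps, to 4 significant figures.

53.16 Gbps

L = 16000 bits.
Propagation delay = 21 / 300000000 = 0.07 μs.
Transmission budget = 0.371 − 0.07 = 0.301 μs.
R ≥ L / t_tx = 16000 bits / 3.01e-07 s = 53.16 Gbps.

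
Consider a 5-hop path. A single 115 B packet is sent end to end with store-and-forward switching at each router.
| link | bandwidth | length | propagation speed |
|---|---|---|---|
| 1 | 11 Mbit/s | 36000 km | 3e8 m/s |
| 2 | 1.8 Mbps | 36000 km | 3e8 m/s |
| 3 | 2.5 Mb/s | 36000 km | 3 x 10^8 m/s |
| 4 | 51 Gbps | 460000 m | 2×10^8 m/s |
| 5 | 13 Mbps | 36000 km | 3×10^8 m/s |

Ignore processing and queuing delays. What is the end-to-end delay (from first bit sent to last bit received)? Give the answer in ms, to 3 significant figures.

483 ms

L = 115 × 8 = 920 bits.
Transmission delays (L/R per hop): 0.0836364, 0.511111, 0.368, 1.80392e-05, 0.0707692 ms; sum = 1.03353 ms.
Propagation delays (d/s per hop): 120, 120, 120, 2.3, 120 ms; sum = 482.3 ms.
End-to-end = 483 ms.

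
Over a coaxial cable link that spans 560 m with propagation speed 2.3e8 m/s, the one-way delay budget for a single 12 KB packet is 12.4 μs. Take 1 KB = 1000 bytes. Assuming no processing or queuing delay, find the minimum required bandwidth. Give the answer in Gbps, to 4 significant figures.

L = 96000 bits.
Propagation delay = 560 / 2.3e+08 = 2.43478 μs.
Transmission budget = 12.4 − 2.43478 = 9.96522 μs.
R ≥ L / t_tx = 96000 bits / 9.96522e-06 s = 9.634 Gbps.

9.634 Gbps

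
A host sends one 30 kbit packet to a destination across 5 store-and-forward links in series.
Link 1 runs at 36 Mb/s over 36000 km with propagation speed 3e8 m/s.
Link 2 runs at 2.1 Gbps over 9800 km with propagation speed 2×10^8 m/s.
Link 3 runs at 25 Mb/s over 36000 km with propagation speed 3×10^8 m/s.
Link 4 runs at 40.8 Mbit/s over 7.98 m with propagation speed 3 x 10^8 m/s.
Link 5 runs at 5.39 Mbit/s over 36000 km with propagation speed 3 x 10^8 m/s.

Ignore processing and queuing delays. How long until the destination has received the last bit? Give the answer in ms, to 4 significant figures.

417.3 ms

L = 30000 bits.
Transmission delays (L/R per hop): 0.833333, 0.0142857, 1.2, 0.735294, 5.56586 ms; sum = 8.34878 ms.
Propagation delays (d/s per hop): 120, 49, 120, 2.66e-05, 120 ms; sum = 409 ms.
End-to-end = 417.3 ms.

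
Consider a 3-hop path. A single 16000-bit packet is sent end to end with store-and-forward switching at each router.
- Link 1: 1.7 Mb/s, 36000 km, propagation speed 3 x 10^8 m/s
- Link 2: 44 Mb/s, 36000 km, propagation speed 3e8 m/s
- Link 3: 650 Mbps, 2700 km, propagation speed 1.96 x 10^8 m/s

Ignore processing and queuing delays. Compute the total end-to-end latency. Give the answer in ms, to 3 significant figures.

264 ms

Transmission delays (L/R per hop): 9.41176, 0.363636, 0.0246154 ms; sum = 9.80002 ms.
Propagation delays (d/s per hop): 120, 120, 13.7755 ms; sum = 253.776 ms.
End-to-end = 264 ms.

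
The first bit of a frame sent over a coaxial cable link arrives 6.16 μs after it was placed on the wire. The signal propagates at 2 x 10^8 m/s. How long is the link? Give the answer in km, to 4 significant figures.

d = s × t_prop = 200000000 × 6.16e-06 = 1.232 km.

1.232 km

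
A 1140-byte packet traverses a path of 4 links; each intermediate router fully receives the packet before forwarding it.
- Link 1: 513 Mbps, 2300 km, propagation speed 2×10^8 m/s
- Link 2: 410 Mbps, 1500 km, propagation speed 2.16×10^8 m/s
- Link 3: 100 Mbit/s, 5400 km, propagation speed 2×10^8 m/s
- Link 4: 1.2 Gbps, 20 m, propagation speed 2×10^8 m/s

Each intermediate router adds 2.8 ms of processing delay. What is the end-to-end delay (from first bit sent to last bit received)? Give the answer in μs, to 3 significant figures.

L = 1140 × 8 = 9120 bits.
Transmission delays (L/R per hop): 17.7778, 22.2439, 91.2, 7.6 μs; sum = 138.822 μs.
Propagation delays (d/s per hop): 11500, 6944.44, 27000, 0.1 μs; sum = 45444.5 μs.
Processing at 3 router(s): 3 × 2.8 ms = 8400 μs.
End-to-end = 54000 μs.

54000 μs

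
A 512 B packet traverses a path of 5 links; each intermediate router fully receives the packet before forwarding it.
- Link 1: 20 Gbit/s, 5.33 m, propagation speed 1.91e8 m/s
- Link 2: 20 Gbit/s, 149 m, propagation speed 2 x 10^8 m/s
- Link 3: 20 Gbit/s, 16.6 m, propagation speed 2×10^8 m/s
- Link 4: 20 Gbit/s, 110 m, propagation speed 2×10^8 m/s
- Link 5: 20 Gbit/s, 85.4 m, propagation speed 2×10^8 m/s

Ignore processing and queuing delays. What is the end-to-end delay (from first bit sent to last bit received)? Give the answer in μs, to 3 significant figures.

2.86 μs

L = 512 × 8 = 4096 bits.
Transmission delay per hop = L/R = 4096/20000000000 = 0.2048 μs; 5 hops → 1.024 μs.
Propagation delays (d/s per hop): 0.0279058, 0.745, 0.083, 0.55, 0.427 μs; sum = 1.83291 μs.
End-to-end = 2.86 μs.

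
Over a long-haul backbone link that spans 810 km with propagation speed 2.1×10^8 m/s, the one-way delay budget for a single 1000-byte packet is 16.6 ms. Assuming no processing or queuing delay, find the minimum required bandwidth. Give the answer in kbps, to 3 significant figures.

628 kbps

L = 8000 bits.
Propagation delay = 810000 / 210000000 = 3.85714 ms.
Transmission budget = 16.6 − 3.85714 = 12.7429 ms.
R ≥ L / t_tx = 8000 bits / 0.0127429 s = 628 kbps.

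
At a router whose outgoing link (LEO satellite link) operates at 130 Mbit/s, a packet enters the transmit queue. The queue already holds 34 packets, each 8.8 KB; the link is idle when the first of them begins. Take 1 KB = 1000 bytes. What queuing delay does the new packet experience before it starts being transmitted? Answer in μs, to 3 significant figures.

Each queued packet: L/R = 70400/130000000 = 541.538 μs.
34 queued → 18412.3 μs.
Queuing delay = 18400 μs.

18400 μs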